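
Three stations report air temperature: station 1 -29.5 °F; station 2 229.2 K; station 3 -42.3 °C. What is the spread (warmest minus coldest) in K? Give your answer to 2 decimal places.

9.78 K

station 1: -29.5 °F = -34.167 °C.
station 2: 229.2 K = -43.950 °C.
Spread: (-34.167) − (-43.950) = 9.783 °C.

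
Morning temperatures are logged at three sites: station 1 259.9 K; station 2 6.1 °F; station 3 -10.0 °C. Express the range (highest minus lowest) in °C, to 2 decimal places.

4.39 °C

station 1: 259.9 K = -13.250 °C.
station 2: 6.1 °F = -14.389 °C.
Spread: (-10.000) − (-14.389) = 4.389 °C.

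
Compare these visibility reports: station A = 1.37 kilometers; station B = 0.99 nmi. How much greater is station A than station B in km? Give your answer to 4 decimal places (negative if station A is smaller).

-0.4635 km

station B: 0.99 nmi = 1.833480 km.
Difference: 1.370000 − 1.833480 = -0.4635 km.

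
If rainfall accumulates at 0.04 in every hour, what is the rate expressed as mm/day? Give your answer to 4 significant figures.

24.38 mm/day

0.04 in/hour × 25.4 mm/in × 24 hour/day = 24.38 mm/day.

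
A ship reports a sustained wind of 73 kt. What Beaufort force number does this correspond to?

73 kt lies in the Beaufort 12 band (hurricane force, ≥64 kt).

Beaufort force 12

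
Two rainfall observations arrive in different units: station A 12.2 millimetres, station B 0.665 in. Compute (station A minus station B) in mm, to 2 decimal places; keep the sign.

station B: 0.665 in = 16.8910 mm.
Difference: 12.2000 − 16.8910 = -4.69 mm.

-4.69 mm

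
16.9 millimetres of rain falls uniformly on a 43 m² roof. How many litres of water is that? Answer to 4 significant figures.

1 mm over 1 m² is 1 L, so volume = 16.9 × 43 = 726.7 L.

726.7 litres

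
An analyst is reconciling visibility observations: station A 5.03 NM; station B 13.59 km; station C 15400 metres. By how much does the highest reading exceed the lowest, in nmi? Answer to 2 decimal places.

station B: 13.59 km = 7.3380 nmi.
station C: 15400 m = 8.3153 nmi.
Spread: 8.3153 − 5.0300 = 3.29 nmi.

3.29 nmi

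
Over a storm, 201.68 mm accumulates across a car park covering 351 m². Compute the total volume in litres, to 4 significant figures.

1 mm over 1 m² is 1 L, so volume = 201.68 × 351 = 70789.68 L ≈ 70790 L.

70790 litres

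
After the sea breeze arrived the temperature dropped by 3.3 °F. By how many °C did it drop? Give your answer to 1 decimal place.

A change of 1 °C equals a change of 1.8 °F: Δ°C = 3.3 × 0.5556 = 1.8 °C.

1.8 °C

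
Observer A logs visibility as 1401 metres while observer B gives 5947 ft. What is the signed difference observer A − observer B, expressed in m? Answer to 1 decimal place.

-411.6 m

observer B: 5947 ft = 1812.646 m.
Difference: 1401.000 − 1812.646 = -411.6 m.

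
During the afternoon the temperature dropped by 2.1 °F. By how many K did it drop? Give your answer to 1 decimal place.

1.2 K

For a temperature change the 32° offset cancels: ΔK = 2.1 × 0.5556 = 1.2 K.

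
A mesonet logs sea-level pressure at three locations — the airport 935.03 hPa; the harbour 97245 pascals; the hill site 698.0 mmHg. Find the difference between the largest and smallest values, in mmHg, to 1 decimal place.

31.4 mmHg

the airport: 935.03 hPa = 701.330 mmHg.
the harbour: 97245 Pa = 729.397 mmHg.
Spread: 729.397 − 698.000 = 31.4 mmHg.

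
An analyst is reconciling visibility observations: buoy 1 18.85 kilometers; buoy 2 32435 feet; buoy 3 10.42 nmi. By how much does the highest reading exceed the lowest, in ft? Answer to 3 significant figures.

30900 ft

buoy 1: 18.85 km = 61843.83 ft.
buoy 3: 10.42 nmi = 63313.12 ft.
Spread: 63313.12 − 32435.00 = 30900 ft.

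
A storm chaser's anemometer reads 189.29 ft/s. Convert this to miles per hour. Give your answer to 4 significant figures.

1 ft/s = 0.681818 mph, so 189.29 × 0.681818 = 129.1 mph.

129.1 mph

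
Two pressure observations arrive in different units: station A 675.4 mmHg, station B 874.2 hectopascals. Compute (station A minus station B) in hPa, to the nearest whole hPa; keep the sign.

station A: 675.4 mmHg = 900.46 hPa.
Difference: 900.46 − 874.20 = 26 hPa.

26 hPa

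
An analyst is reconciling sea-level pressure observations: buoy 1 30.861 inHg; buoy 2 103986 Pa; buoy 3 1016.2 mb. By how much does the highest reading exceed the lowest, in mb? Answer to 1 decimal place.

buoy 1: 30.861 inHg = 1045.074 mb.
buoy 2: 103986 Pa = 1039.860 mb.
Spread: 1045.074 − 1016.200 = 28.9 mb.

28.9 mb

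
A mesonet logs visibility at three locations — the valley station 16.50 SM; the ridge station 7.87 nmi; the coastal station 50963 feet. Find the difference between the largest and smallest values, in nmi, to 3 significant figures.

6.47 nmi

the valley station: 16.50 SM = 14.3381 nmi.
the coastal station: 50963 ft = 8.3874 nmi.
Spread: 14.3381 − 7.8700 = 6.47 nmi.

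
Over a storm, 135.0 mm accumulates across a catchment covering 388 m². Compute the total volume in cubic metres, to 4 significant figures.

52.38 cubic metres

1 mm over 1 m² is 1 L, so volume = 135 × 388 = 52380 L = 52.38 m³.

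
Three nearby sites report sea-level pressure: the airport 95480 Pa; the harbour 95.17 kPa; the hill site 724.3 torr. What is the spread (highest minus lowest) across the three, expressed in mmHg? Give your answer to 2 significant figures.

10 mmHg

the airport: 95480 Pa = 716.16 mmHg.
the harbour: 95.17 kPa = 713.83 mmHg.
Spread: 724.30 − 713.83 = 10 mmHg.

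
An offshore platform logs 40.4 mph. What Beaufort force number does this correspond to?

Beaufort force 8

40.4 mph = 18.1 m/s, which is Beaufort 8 (gale, 17.2–20.7 m/s).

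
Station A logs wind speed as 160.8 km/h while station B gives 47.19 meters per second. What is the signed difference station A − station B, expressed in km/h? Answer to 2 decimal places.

-9.08 km/h

station B: 47.19 m/s = 169.8840 km/h.
Difference: 160.8000 − 169.8840 = -9.08 km/h.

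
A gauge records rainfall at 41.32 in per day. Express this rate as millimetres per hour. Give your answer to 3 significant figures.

43.7 mm/hour

41.32 in/day × 25.4 mm/in × 0.0416667 day/hour = 43.7 mm/hour.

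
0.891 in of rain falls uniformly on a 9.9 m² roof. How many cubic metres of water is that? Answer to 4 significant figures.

0.2241 cubic metres

Depth: 0.891 in × 25.4 = 22.6314 mm.
1 mm over 1 m² is 1 L, so volume = 22.6314 × 9.9 = 224.05086 L = 0.2241 m³.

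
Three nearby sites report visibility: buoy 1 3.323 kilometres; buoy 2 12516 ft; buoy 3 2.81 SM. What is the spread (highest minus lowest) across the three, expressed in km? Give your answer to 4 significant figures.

buoy 2: 12516 ft = 3.81488 km.
buoy 3: 2.81 SM = 4.52226 km.
Spread: 4.52226 − 3.32300 = 1.199 km.

1.199 km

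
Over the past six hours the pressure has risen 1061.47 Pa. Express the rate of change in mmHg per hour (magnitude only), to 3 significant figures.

1.33 mmHg per hour

1061.47 Pa / 6 h × 0.00750062 mmHg/Pa = 1.33 mmHg/h.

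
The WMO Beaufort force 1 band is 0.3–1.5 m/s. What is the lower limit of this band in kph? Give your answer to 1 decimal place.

0.3–1.5 m/s × 3.6 = 1.1–5.4 km/h.

1.1 km/h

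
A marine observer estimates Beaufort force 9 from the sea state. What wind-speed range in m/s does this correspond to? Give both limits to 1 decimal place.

20.8 to 24.4 m/s

Beaufort 9 (strong gale) spans 20.8–24.4 m/s.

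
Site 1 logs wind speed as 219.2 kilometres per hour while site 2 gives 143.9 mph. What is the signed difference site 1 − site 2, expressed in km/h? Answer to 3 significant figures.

site 2: 143.9 mph = 231.585 km/h.
Difference: 219.200 − 231.585 = -12.4 km/h.

-12.4 km/h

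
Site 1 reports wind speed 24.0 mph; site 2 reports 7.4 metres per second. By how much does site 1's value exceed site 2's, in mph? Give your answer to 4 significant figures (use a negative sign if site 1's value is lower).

7.447 mph

site 2: 7.4 m/s = 16.55333 mph.
Difference: 24.00000 − 16.55333 = 7.447 mph.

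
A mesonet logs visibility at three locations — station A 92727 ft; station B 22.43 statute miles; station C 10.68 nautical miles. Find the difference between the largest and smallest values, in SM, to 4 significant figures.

10.14 SM

station A: 92727 ft = 17.5619 SM.
station C: 10.68 nmi = 12.2903 SM.
Spread: 22.4300 − 12.2903 = 10.14 SM.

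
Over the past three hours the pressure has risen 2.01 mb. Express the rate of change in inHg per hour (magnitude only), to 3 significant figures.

0.0198 inHg per hour

2.01 mb / 3 h × 0.02953 inHg/mb = 0.0198 inHg/h.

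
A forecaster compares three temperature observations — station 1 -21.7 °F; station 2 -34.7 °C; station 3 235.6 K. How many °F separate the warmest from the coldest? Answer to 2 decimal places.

13.89 °F

station 1: -21.7 °F = -29.833 °C.
station 3: 235.6 K = -37.550 °C.
Spread: (-29.833) − (-37.550) = 7.717 °C = 13.89 °F.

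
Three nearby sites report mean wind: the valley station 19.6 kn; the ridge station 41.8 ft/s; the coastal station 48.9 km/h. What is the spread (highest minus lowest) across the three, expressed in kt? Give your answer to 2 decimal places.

the ridge station: 41.8 ft/s = 24.7658 kt.
the coastal station: 48.9 km/h = 26.4039 kt.
Spread: 26.4039 − 19.6000 = 6.80 kt.

6.80 kt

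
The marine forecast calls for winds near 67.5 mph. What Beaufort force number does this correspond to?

67.5 mph = 30.2 m/s, which is Beaufort 11 (violent storm, 28.5–32.6 m/s).

Beaufort force 11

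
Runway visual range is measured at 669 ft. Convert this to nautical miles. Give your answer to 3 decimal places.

1 ft = 0.000164579 nmi, so 669 × 0.000164579 = 0.110 nmi.

0.110 nmi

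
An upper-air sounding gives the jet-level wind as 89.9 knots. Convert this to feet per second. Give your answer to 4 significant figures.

151.7 ft/s

1 kt = 1.68781 ft/s, so 89.9 × 1.68781 = 151.7 ft/s.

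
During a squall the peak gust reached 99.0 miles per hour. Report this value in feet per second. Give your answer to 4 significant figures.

145.2 ft/s

1 mph = 1.46667 ft/s, so 99.0 × 1.46667 = 145.2 ft/s.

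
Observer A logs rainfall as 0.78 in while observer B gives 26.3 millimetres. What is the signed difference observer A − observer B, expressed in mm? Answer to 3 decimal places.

-6.488 mm

observer A: 0.78 in = 19.81200 mm.
Difference: 19.81200 − 26.30000 = -6.488 mm.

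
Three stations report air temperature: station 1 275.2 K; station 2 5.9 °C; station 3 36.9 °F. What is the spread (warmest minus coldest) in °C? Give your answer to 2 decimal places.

station 1: 275.2 K = 2.050 °C.
station 3: 36.9 °F = 2.722 °C.
Spread: 5.900 − 2.050 = 3.850 °C.

3.85 °C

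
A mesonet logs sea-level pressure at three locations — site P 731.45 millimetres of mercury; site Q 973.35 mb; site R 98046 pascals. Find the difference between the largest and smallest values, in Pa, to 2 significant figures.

site P: 731.45 mmHg = 97518.66 Pa.
site Q: 973.35 mb = 97335.00 Pa.
Spread: 98046.00 − 97335.00 = 710 Pa.

710 Pa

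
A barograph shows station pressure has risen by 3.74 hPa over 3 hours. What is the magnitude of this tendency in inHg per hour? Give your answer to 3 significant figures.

0.0368 inHg per hour

3.74 hPa / 3 h × 0.02953 inHg/hPa = 0.0368 inHg/h.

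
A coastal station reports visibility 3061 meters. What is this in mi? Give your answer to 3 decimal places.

1.902 SM

1 m = 0.000621371 SM, so 3061 × 0.000621371 = 1.902 SM.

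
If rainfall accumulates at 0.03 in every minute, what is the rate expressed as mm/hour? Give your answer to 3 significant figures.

0.03 in/minute × 25.4 mm/in × 60 minute/hour = 45.7 mm/hour.

45.7 mm/hour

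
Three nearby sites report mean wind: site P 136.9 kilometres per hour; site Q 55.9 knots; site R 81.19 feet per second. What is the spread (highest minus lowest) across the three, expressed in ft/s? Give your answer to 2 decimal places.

site P: 136.9 km/h = 124.7631 ft/s.
site Q: 55.9 kt = 94.3486 ft/s.
Spread: 124.7631 − 81.1900 = 43.57 ft/s.

43.57 ft/s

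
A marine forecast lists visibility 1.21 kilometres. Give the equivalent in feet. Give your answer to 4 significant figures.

1 km = 3280.84 ft, so 1.21 × 3280.84 = 3970 ft.

3970 ft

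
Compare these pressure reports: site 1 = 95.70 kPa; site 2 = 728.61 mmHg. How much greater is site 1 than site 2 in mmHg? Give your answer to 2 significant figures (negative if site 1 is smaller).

site 1: 95.70 kPa = 717.81 mmHg.
Difference: 717.81 − 728.61 = -11 mmHg.

-11 mmHg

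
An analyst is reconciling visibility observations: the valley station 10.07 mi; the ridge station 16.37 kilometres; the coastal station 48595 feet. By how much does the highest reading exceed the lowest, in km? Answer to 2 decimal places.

1.56 km

the valley station: 10.07 SM = 16.2061 km.
the coastal station: 48595 ft = 14.8118 km.
Spread: 16.3700 − 14.8118 = 1.56 km.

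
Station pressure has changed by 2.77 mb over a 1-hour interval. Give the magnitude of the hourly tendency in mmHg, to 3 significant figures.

2.08 mmHg per hour

2.77 mb / 1 h × 0.750062 mmHg/mb = 2.08 mmHg/h.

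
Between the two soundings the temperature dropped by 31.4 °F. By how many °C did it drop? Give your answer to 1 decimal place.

Converting a difference, only the 9/5 scale factor applies: Δ°C = 31.4 × 0.5556 = 17.4 °C.

17.4 °C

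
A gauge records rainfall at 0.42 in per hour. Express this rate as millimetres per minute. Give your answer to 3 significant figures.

0.42 in/hour × 25.4 mm/in × 0.0166667 hour/minute = 0.178 mm/minute.

0.178 mm/minute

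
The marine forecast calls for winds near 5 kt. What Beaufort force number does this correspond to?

Beaufort force 2

5 kt lies in the Beaufort 2 band (light breeze, 4–6 kt).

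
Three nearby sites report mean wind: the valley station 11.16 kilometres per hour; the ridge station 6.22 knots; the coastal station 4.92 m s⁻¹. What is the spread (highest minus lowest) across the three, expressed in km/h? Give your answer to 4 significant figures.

the ridge station: 6.22 kt = 11.51944 km/h.
the coastal station: 4.92 m/s = 17.71200 km/h.
Spread: 17.71200 − 11.16000 = 6.552 km/h.

6.552 km/h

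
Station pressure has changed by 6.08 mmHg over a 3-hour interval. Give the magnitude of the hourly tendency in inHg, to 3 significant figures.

0.0798 inHg per hour

6.08 mmHg / 3 h × 0.0393701 inHg/mmHg = 0.0798 inHg/h.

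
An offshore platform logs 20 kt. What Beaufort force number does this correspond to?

Beaufort force 5

20 kt lies in the Beaufort 5 band (fresh breeze, 17–21 kt).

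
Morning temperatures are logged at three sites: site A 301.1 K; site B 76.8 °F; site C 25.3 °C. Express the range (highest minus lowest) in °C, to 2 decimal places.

site A: 301.1 K = 27.950 °C.
site B: 76.8 °F = 24.889 °C.
Spread: 27.950 − 24.889 = 3.061 °C.

3.06 °C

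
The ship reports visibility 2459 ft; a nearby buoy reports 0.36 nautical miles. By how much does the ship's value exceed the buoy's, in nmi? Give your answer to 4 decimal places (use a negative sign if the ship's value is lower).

0.0447 nmi

the ship: 2459 ft = 0.404699 nmi.
Difference: 0.404699 − 0.360000 = 0.0447 nmi.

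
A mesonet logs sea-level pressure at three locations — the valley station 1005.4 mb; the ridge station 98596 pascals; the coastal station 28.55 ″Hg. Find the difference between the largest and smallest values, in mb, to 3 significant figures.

38.6 mb

the ridge station: 98596 Pa = 985.960 mb.
the coastal station: 28.55 inHg = 966.814 mb.
Spread: 1005.400 − 966.814 = 38.6 mb.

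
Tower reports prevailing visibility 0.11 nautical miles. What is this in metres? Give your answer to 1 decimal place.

203.7 m

1 nmi = 1852 m, so 0.11 × 1852 = 203.7 m.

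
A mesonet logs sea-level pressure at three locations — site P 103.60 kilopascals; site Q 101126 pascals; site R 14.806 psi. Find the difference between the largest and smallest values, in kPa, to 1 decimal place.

site Q: 101126 Pa = 101.126 kPa.
site R: 14.806 psi = 102.084 kPa.
Spread: 103.600 − 101.126 = 2.5 kPa.

2.5 kPa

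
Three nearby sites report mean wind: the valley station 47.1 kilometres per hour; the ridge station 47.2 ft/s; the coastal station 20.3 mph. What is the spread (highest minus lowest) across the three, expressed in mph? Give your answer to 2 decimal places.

the valley station: 47.1 km/h = 29.2666 mph.
the ridge station: 47.2 ft/s = 32.1818 mph.
Spread: 32.1818 − 20.3000 = 11.88 mph.

11.88 mph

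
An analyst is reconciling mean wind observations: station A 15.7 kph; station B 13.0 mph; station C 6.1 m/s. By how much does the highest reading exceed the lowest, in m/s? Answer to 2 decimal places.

1.74 m/s

station A: 15.7 km/h = 4.3611 m/s.
station B: 13.0 mph = 5.8115 m/s.
Spread: 6.1000 − 4.3611 = 1.74 m/s.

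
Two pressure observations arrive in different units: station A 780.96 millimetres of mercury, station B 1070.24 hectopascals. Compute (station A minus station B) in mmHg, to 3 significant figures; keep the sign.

-21.8 mmHg

station B: 1070.24 hPa = 802.746 mmHg.
Difference: 780.960 − 802.746 = -21.8 mmHg.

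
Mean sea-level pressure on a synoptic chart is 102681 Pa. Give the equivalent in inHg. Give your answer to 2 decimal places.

1 Pa = 0.0002953 inHg, so 102681 × 0.0002953 = 30.32 inHg.

30.32 inHg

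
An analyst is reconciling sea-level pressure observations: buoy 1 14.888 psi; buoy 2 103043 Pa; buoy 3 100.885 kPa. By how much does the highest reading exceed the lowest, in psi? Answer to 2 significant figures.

buoy 2: 103043 Pa = 14.9451 psi.
buoy 3: 100.885 kPa = 14.6321 psi.
Spread: 14.9451 − 14.6321 = 0.31 psi.

0.31 psi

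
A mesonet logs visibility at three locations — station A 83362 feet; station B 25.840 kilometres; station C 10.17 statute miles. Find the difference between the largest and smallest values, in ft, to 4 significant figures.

31080 ft

station B: 25.840 km = 84776.90 ft.
station C: 10.17 SM = 53697.60 ft.
Spread: 84776.90 − 53697.60 = 31080 ft.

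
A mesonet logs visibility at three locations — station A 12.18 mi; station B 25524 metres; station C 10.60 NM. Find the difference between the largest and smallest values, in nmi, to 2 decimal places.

station A: 12.18 SM = 10.5841 nmi.
station B: 25524 m = 13.7819 nmi.
Spread: 13.7819 − 10.5841 = 3.20 nmi.

3.20 nmi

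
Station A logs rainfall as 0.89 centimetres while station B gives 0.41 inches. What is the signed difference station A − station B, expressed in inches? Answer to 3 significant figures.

station A: 0.89 cm = 0.350394 in.
Difference: 0.350394 − 0.410000 = -0.0596 in.

-0.0596 in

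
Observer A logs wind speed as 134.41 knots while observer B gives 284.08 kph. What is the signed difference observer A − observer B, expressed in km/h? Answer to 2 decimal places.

-35.15 km/h

observer A: 134.41 kt = 248.9273 km/h.
Difference: 248.9273 − 284.0800 = -35.15 km/h.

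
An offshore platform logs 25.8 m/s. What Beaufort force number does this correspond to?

Beaufort force 10

25.8 m/s lies in the Beaufort 10 band (storm, 24.5–28.4 m/s).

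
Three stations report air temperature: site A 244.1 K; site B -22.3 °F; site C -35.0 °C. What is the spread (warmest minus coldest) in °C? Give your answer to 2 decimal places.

5.95 °C

site A: 244.1 K = -29.050 °C.
site B: -22.3 °F = -30.167 °C.
Spread: (-29.050) − (-35.000) = 5.950 °C.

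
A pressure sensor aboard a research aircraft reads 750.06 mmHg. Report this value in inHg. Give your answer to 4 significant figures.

1 mmHg = 0.0393701 inHg, so 750.06 × 0.0393701 = 29.53 inHg.

29.53 inHg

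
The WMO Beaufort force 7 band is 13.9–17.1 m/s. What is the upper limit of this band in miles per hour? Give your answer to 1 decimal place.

38.3 mph

13.9–17.1 m/s × 2.237 = 31.1–38.3 mph.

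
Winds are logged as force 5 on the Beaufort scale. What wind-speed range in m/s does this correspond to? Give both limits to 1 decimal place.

8.0 to 10.7 m/s

Beaufort 5 (fresh breeze) spans 8.0–10.7 m/s.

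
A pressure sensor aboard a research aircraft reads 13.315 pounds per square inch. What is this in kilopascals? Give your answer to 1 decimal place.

1 psi = 6.89476 kPa, so 13.315 × 6.89476 = 91.8 kPa.

91.8 kPa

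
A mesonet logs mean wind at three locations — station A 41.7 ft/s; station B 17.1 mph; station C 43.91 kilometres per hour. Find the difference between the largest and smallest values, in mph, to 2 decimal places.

station A: 41.7 ft/s = 28.4318 mph.
station C: 43.91 km/h = 27.2844 mph.
Spread: 28.4318 − 17.1000 = 11.33 mph.

11.33 mph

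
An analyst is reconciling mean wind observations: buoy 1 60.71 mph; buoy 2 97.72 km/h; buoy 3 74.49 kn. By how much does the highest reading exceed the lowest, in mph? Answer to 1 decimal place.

buoy 2: 97.72 km/h = 60.720 mph.
buoy 3: 74.49 kt = 85.722 mph.
Spread: 85.722 − 60.710 = 25.0 mph.

25.0 mph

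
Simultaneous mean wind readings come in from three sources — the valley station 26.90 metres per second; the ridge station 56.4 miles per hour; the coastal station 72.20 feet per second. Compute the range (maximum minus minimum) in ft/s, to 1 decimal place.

the valley station: 26.90 m/s = 88.255 ft/s.
the ridge station: 56.4 mph = 82.720 ft/s.
Spread: 88.255 − 72.200 = 16.1 ft/s.

16.1 ft/s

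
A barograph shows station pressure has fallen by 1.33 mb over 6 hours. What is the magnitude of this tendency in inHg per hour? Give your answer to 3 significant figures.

0.00655 inHg per hour

1.33 mb / 6 h × 0.02953 inHg/mb = 0.00655 inHg/h.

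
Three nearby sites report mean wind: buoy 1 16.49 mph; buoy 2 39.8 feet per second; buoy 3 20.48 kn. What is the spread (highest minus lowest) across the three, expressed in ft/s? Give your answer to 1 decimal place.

15.6 ft/s

buoy 1: 16.49 mph = 24.185 ft/s.
buoy 3: 20.48 kt = 34.566 ft/s.
Spread: 39.800 − 24.185 = 15.6 ft/s.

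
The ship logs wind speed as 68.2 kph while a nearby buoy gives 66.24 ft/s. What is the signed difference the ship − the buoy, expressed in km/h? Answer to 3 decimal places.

-4.484 km/h

the buoy: 66.24 ft/s = 72.68383 km/h.
Difference: 68.20000 − 72.68383 = -4.484 km/h.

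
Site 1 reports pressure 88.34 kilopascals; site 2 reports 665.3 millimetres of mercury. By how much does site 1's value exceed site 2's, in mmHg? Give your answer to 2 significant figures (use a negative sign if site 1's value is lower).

site 1: 88.34 kPa = 662.604 mmHg.
Difference: 662.604 − 665.300 = -2.7 mmHg.

-2.7 mmHg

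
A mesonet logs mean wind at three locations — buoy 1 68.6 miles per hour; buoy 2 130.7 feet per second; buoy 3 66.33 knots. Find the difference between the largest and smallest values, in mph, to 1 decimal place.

buoy 2: 130.7 ft/s = 89.114 mph.
buoy 3: 66.33 kt = 76.331 mph.
Spread: 89.114 − 68.600 = 20.5 mph.

20.5 mph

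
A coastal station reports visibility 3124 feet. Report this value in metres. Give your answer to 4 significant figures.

952.2 m

1 ft = 0.3048 m, so 3124 × 0.3048 = 952.2 m.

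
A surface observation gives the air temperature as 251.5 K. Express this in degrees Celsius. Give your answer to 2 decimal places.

-21.65 °C

°C = 251.5 − 273.15 = -21.65 °C.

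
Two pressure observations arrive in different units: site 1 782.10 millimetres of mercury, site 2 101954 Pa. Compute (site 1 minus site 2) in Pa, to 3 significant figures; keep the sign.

site 1: 782.10 mmHg = 104271.44 Pa.
Difference: 104271.44 − 101954.00 = 2320 Pa.

2320 Pa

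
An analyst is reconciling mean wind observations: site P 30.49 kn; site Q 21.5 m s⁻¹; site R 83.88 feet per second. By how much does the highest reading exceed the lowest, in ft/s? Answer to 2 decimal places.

32.42 ft/s

site P: 30.49 kt = 51.4613 ft/s.
site Q: 21.5 m/s = 70.5381 ft/s.
Spread: 83.8800 − 51.4613 = 32.42 ft/s.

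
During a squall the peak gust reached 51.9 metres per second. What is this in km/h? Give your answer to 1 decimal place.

186.8 km/h

1 m/s = 3.6 km/h, so 51.9 × 3.6 = 186.8 km/h.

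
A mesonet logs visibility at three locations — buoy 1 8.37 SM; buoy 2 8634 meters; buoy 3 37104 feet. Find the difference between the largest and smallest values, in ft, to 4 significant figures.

15870 ft

buoy 1: 8.37 SM = 44193.60 ft.
buoy 2: 8634 m = 28326.77 ft.
Spread: 44193.60 − 28326.77 = 15870 ft.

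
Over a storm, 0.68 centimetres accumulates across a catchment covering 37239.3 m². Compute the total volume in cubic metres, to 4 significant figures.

Depth: 0.68 cm × 10 = 6.8 mm.
1 mm over 1 m² is 1 L, so volume = 6.8 × 37239.3 = 253227.24 L = 253.2 m³.

253.2 cubic metres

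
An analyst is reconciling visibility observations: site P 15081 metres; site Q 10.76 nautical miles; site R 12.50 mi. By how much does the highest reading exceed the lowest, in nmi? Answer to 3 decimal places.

site P: 15081 m = 8.14309 nmi.
site R: 12.50 SM = 10.86220 nmi.
Spread: 10.86220 − 8.14309 = 2.719 nmi.

2.719 nmi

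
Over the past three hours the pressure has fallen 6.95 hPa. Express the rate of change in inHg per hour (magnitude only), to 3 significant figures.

0.0684 inHg per hour

6.95 hPa / 3 h × 0.02953 inHg/hPa = 0.0684 inHg/h.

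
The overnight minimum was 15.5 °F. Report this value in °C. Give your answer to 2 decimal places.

°C = (°F − 32) × 5/9 = (15.5 − 32) / 1.8 = -9.17 °C.

-9.17 °C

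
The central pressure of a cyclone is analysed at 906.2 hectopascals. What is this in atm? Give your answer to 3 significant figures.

0.894 atm

1 hPa = 0.000986923 atm, so 906.2 × 0.000986923 = 0.894 atm.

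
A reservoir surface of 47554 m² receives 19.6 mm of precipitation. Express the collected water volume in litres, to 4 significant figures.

1 mm over 1 m² is 1 L, so volume = 19.6 × 47554 = 932058.4 L ≈ 932100 L.

932100 litres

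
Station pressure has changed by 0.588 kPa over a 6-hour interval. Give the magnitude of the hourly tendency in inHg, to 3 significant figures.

0.0289 inHg per hour

0.588 kPa / 6 h × 0.2953 inHg/kPa = 0.0289 inHg/h.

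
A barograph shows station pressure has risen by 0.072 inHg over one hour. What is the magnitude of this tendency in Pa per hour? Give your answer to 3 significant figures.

0.072 inHg / 1 h × 3386.39 Pa/inHg = 244 Pa/h.

244 Pa per hour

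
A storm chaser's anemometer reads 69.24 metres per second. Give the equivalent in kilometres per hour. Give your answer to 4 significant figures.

1 m/s = 3.6 km/h, so 69.24 × 3.6 = 249.3 km/h.

249.3 km/h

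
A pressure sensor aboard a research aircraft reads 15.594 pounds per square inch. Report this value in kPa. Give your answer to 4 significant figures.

1 psi = 6.89476 kPa, so 15.594 × 6.89476 = 107.5 kPa.

107.5 kPa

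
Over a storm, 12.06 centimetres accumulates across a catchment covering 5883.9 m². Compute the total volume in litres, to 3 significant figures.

Depth: 12.06 cm × 10 = 120.6 mm.
1 mm over 1 m² is 1 L, so volume = 120.6 × 5883.9 = 709598.34 L ≈ 710000 L.

710000 litres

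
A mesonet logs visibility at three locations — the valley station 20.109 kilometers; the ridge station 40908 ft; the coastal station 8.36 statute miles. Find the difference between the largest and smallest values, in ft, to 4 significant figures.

the valley station: 20.109 km = 65974.41 ft.
the coastal station: 8.36 SM = 44140.80 ft.
Spread: 65974.41 − 40908.00 = 25070 ft.

25070 ft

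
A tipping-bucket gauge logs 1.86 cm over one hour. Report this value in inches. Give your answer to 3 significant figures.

0.732 in

1 cm = 0.393701 in, so 1.86 × 0.393701 = 0.732 in.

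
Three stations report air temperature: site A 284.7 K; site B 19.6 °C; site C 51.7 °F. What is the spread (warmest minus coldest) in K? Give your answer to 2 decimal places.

site A: 284.7 K = 11.550 °C.
site C: 51.7 °F = 10.944 °C.
Spread: 19.600 − 10.944 = 8.656 °C.

8.66 K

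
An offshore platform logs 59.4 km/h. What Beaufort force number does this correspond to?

Beaufort force 7

59.4 km/h = 16.5 m/s, which is Beaufort 7 (near gale, 13.9–17.1 m/s).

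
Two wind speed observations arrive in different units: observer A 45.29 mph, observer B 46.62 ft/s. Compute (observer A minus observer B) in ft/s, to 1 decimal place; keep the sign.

observer A: 45.29 mph = 66.425 ft/s.
Difference: 66.425 − 46.620 = 19.8 ft/s.

19.8 ft/s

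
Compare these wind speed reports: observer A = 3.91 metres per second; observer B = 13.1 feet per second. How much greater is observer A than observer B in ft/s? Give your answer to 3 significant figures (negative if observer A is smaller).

observer A: 3.91 m/s = 12.82808 ft/s.
Difference: 12.82808 − 13.10000 = -0.272 ft/s.

-0.272 ft/s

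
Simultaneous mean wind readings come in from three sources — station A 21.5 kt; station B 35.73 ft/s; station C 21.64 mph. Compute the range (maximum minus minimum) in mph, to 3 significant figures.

3.10 mph

station A: 21.5 kt = 24.7418 mph.
station B: 35.73 ft/s = 24.3614 mph.
Spread: 24.7418 − 21.6400 = 3.10 mph.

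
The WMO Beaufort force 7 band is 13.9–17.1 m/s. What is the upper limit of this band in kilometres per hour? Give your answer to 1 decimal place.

13.9–17.1 m/s × 3.6 = 50.0–61.6 km/h.

61.6 km/h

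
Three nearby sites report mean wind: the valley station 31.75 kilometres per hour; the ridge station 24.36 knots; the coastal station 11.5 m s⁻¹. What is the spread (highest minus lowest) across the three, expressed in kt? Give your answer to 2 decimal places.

7.22 kt

the valley station: 31.75 km/h = 17.1436 kt.
the coastal station: 11.5 m/s = 22.3542 kt.
Spread: 24.3600 − 17.1436 = 7.22 kt.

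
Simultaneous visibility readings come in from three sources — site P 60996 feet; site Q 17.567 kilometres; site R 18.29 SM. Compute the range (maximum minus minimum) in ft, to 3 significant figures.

site Q: 17.567 km = 57634.51 ft.
site R: 18.29 SM = 96571.20 ft.
Spread: 96571.20 − 57634.51 = 38900 ft.

38900 ft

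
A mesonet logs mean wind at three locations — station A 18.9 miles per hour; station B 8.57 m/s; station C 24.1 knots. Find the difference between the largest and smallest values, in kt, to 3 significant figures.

station A: 18.9 mph = 16.4237 kt.
station B: 8.57 m/s = 16.6587 kt.
Spread: 24.1000 − 16.4237 = 7.68 kt.

7.68 kt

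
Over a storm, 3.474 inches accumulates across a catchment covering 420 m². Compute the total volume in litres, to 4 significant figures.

Depth: 3.474 in × 25.4 = 88.2396 mm.
1 mm over 1 m² is 1 L, so volume = 88.2396 × 420 = 37060.632 L ≈ 37060 L.

37060 litres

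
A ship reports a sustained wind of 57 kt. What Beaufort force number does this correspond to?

Beaufort force 11

57 kt lies in the Beaufort 11 band (violent storm, 56–63 kt).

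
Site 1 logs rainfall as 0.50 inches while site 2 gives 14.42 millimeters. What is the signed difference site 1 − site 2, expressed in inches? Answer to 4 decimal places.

-0.0677 in

site 2: 14.42 mm = 0.567717 in.
Difference: 0.500000 − 0.567717 = -0.0677 in.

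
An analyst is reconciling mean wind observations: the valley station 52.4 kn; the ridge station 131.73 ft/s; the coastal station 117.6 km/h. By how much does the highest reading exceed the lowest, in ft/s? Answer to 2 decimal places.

the valley station: 52.4 kt = 88.4412 ft/s.
the coastal station: 117.6 km/h = 107.1741 ft/s.
Spread: 131.7300 − 88.4412 = 43.29 ft/s.

43.29 ft/s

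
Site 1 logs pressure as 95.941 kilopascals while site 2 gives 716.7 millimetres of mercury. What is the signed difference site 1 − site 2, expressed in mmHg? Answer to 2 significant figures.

2.9 mmHg

site 1: 95.941 kPa = 719.617 mmHg.
Difference: 719.617 − 716.700 = 2.9 mmHg.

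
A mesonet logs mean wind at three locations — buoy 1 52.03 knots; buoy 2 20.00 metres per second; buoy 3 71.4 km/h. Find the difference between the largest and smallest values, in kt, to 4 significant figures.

buoy 2: 20.00 m/s = 38.8769 kt.
buoy 3: 71.4 km/h = 38.5529 kt.
Spread: 52.0300 − 38.5529 = 13.48 kt.

13.48 kt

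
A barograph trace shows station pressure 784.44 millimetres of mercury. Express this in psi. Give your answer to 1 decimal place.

1 mmHg = 0.0193368 psi, so 784.44 × 0.0193368 = 15.2 psi.

15.2 psi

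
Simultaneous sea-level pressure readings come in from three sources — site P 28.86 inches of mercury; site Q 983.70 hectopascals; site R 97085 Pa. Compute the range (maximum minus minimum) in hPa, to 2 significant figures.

13 hPa

site P: 28.86 inHg = 977.31 hPa.
site R: 97085 Pa = 970.85 hPa.
Spread: 983.70 − 970.85 = 13 hPa.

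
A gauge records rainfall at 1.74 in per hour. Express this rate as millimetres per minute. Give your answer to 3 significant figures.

0.737 mm/minute

1.74 in/hour × 25.4 mm/in × 0.0166667 hour/minute = 0.737 mm/minute.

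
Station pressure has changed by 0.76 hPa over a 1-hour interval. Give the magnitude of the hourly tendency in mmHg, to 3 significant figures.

0.76 hPa / 1 h × 0.750062 mmHg/hPa = 0.570 mmHg/h.

0.570 mmHg per hour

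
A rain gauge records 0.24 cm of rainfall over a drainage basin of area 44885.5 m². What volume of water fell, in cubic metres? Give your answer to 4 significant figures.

107.7 cubic metres

Depth: 0.24 cm × 10 = 2.4 mm.
1 mm over 1 m² is 1 L, so volume = 2.4 × 44885.5 = 107725.2 L = 107.7 m³.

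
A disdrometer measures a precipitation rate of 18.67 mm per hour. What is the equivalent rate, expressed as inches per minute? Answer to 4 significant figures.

0.01225 in/minute

18.67 mm/hour × 0.0393701 in/mm × 0.0166667 hour/minute = 0.01225 in/minute.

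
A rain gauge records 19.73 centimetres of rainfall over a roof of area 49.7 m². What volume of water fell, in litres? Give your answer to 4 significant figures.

9806 litres

Depth: 19.73 cm × 10 = 197.3 mm.
1 mm over 1 m² is 1 L, so volume = 197.3 × 49.7 = 9805.81 L ≈ 9806 L.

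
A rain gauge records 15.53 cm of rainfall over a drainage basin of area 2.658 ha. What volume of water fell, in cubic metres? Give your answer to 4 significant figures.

Depth: 15.53 cm × 10 = 155.3 mm.
Area: 2.658 ha = 26580 m².
1 mm over 1 m² is 1 L, so volume = 155.3 × 26580 = 4127874 L = 4128 m³.

4128 cubic metres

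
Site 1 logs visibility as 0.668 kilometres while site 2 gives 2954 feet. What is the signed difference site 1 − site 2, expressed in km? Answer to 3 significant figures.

-0.232 km

site 2: 2954 ft = 0.90038 km.
Difference: 0.66800 − 0.90038 = -0.232 km.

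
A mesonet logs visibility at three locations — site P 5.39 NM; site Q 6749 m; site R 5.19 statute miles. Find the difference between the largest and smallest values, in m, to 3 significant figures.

site P: 5.39 nmi = 9982.28 m.
site R: 5.19 SM = 8352.50 m.
Spread: 9982.28 − 6749.00 = 3230 m.

3230 m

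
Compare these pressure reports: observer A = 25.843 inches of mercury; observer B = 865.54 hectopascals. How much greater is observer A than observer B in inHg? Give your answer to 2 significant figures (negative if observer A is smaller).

observer B: 865.54 hPa = 25.5594 inHg.
Difference: 25.8430 − 25.5594 = 0.28 inHg.

0.28 inHg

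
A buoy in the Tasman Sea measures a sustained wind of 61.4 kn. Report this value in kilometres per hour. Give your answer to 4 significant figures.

1 kt = 1.852 km/h, so 61.4 × 1.852 = 113.7 km/h.

113.7 km/h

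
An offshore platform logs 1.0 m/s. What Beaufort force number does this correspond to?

Beaufort force 1

1.0 m/s lies in the Beaufort 1 band (light air, 0.3–1.5 m/s).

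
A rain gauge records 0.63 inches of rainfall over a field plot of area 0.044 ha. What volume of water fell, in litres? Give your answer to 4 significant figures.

Depth: 0.63 in × 25.4 = 16.002 mm.
Area: 0.044 ha = 440 m².
1 mm over 1 m² is 1 L, so volume = 16.002 × 440 = 7040.88 L ≈ 7041 L.

7041 litres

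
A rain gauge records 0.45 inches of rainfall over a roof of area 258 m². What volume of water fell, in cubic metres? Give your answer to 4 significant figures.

Depth: 0.45 in × 25.4 = 11.43 mm.
1 mm over 1 m² is 1 L, so volume = 11.43 × 258 = 2948.94 L = 2.949 m³.

2.949 cubic metres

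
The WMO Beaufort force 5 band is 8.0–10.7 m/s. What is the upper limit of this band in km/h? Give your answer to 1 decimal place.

8.0–10.7 m/s × 3.6 = 28.8–38.5 km/h.

38.5 km/h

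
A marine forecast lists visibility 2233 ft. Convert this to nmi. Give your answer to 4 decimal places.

0.3675 nmi

1 ft = 0.000164579 nmi, so 2233 × 0.000164579 = 0.3675 nmi.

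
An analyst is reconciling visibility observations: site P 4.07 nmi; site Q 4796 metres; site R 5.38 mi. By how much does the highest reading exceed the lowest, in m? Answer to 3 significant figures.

site P: 4.07 nmi = 7537.64 m.
site R: 5.38 SM = 8658.27 m.
Spread: 8658.27 − 4796.00 = 3860 m.

3860 m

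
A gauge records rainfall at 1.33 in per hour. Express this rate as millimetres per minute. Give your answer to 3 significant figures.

0.563 mm/minute

1.33 in/hour × 25.4 mm/in × 0.0166667 hour/minute = 0.563 mm/minute.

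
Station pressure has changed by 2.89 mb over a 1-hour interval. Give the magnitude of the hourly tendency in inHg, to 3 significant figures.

2.89 mb / 1 h × 0.02953 inHg/mb = 0.0853 inHg/h.

0.0853 inHg per hour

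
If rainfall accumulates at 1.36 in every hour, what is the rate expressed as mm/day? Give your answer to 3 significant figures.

1.36 in/hour × 25.4 mm/in × 24 hour/day = 829 mm/day.

829 mm/day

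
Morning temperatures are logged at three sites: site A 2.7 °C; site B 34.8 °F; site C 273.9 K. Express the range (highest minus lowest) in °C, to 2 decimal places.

site B: 34.8 °F = 1.556 °C.
site C: 273.9 K = 0.750 °C.
Spread: 2.700 − 0.750 = 1.950 °C.

1.95 °C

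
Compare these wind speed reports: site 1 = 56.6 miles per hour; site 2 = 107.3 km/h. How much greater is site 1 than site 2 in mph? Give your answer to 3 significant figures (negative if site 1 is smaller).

site 2: 107.3 km/h = 66.673 mph.
Difference: 56.600 − 66.673 = -10.1 mph.

-10.1 mph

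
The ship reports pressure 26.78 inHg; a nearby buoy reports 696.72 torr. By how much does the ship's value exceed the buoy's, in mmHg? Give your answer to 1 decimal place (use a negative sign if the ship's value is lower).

the ship: 26.78 inHg = 680.212 mmHg.
Difference: 680.212 − 696.720 = -16.5 mmHg.

-16.5 mmHg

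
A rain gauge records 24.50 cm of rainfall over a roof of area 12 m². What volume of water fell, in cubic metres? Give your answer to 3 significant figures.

2.94 cubic metres

Depth: 24.50 cm × 10 = 245 mm.
1 mm over 1 m² is 1 L, so volume = 245 × 12 = 2940 L = 2.94 m³.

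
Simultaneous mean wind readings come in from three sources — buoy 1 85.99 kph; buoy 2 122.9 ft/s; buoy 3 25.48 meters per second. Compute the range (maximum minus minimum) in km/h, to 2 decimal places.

buoy 2: 122.9 ft/s = 134.8557 km/h.
buoy 3: 25.48 m/s = 91.7280 km/h.
Spread: 134.8557 − 85.9900 = 48.87 km/h.

48.87 km/h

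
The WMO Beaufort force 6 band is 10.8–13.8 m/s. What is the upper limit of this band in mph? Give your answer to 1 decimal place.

10.8–13.8 m/s × 2.237 = 24.2–30.9 mph.

30.9 mph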